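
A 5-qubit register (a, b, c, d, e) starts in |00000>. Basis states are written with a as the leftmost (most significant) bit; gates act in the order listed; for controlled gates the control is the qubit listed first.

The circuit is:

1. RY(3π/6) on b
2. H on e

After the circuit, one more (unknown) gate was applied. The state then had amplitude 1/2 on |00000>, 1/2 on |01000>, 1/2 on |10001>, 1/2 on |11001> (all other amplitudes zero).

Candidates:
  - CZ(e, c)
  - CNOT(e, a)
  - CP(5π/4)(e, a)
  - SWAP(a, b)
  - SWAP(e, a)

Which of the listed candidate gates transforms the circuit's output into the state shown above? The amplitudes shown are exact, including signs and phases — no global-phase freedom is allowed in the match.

It was CNOT(e, a) that produced the state shown.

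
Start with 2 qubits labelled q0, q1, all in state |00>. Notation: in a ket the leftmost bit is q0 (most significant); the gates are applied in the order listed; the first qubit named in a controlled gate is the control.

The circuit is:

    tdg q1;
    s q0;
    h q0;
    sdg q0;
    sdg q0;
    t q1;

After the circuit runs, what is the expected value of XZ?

In the final state, XZ has expectation -1.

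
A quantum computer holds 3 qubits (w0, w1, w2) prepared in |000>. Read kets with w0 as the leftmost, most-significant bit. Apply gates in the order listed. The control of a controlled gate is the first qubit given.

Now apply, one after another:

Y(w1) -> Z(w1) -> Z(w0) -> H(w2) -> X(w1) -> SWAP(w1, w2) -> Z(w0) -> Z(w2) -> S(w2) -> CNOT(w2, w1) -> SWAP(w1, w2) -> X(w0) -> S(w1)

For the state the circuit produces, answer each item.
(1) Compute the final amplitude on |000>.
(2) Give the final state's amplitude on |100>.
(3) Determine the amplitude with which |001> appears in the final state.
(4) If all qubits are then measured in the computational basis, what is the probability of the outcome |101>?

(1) |000> carries amplitude 0 in the final state.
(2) The amplitude on |100> is -sqrt(2)*I/2.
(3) The final state's coefficient on |001> equals 0.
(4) Outcome |101> occurs with probability 1/2.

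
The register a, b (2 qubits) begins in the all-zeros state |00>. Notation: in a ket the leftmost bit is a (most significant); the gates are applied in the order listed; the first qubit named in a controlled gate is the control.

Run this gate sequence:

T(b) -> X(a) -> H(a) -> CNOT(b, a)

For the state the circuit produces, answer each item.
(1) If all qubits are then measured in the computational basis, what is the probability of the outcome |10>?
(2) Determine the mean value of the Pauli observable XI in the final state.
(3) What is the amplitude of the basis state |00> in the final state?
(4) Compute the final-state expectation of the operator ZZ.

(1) The probability of measuring |10> is 1/2.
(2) In the final state, XI has expectation -1.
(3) The amplitude on |00> is sqrt(2)/2.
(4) The expectation value of ZZ is 0.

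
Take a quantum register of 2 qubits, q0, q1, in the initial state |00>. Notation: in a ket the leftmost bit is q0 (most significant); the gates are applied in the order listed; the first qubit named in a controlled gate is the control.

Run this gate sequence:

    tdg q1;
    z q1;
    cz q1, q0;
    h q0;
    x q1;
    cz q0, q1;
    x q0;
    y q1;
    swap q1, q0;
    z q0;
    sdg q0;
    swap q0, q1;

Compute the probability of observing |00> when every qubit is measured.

A full measurement returns |00> with probability 1/2.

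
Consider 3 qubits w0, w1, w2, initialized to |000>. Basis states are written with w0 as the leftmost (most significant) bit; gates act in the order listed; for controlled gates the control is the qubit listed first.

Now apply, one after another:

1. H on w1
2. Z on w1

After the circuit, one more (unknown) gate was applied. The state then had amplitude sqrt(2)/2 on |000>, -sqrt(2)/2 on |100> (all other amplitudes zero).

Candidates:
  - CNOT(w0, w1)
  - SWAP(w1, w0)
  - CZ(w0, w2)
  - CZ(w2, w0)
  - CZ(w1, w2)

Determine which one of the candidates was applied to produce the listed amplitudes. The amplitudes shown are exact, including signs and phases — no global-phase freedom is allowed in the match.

The unique candidate consistent with the amplitudes is SWAP(w1, w0).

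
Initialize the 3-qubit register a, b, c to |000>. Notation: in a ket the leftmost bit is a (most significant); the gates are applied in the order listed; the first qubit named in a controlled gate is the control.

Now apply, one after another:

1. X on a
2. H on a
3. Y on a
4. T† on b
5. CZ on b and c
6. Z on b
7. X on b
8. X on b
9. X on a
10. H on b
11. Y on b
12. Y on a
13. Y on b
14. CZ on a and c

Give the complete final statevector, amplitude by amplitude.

After the circuit, the state carries amplitude 1/2 on |000>, 0 on |001>, 1/2 on |010>, 0 on |011>, -1/2 on |100>, 0 on |101>, -1/2 on |110>, 0 on |111>. Key observation: gates 7-8 undo each other exactly, leaving only the rest of the circuit to track.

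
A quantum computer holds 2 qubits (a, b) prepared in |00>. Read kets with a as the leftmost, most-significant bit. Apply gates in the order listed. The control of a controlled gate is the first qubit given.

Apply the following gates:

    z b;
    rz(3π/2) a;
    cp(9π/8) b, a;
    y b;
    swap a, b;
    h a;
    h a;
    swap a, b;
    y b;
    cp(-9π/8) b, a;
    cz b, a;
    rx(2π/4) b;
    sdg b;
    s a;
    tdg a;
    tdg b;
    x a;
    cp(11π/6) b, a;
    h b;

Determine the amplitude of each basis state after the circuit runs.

After the circuit, the state carries amplitude 0 on |00>, 0 on |01>, -exp(I*pi/4)/2 - exp(5*I*pi/6)/2 on |10>, -exp(I*pi/4)/2 + exp(5*I*pi/6)/2 on |11>.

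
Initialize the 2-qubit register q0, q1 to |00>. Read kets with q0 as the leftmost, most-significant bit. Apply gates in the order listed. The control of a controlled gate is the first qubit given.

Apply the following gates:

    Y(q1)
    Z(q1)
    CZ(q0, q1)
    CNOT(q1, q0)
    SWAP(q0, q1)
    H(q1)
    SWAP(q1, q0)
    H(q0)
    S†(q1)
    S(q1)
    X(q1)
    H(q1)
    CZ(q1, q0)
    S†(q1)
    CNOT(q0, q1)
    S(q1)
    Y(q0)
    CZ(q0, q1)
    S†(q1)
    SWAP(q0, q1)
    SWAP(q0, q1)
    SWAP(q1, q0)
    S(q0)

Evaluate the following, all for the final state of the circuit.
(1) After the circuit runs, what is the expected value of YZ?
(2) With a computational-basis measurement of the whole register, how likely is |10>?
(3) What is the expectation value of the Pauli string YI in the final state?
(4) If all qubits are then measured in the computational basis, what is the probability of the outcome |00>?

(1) The observable YZ averages to 0.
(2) Outcome |10> occurs with probability 1/2.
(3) In the final state, YI has expectation 0.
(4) Outcome |00> occurs with probability 1/2.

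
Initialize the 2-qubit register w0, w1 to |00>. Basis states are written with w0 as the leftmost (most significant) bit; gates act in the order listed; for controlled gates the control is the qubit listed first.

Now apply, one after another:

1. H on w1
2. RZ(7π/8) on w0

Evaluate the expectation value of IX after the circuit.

In the final state, IX has expectation 1.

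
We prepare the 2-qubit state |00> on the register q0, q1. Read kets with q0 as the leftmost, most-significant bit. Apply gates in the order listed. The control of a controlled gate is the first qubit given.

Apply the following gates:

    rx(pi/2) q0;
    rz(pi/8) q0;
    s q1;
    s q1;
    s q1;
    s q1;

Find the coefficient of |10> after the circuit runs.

The amplitude on |10> is -sqrt(2)*exp(9*I*pi/16)/2.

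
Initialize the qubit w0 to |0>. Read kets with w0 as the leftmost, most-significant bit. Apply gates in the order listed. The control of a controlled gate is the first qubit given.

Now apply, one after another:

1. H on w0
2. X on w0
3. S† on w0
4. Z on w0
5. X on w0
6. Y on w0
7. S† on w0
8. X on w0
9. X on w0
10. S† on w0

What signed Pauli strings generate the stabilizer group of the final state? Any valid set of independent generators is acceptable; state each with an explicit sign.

One valid set of independent stabilizer generators is +Y (any independent generating set of the same group is equally correct).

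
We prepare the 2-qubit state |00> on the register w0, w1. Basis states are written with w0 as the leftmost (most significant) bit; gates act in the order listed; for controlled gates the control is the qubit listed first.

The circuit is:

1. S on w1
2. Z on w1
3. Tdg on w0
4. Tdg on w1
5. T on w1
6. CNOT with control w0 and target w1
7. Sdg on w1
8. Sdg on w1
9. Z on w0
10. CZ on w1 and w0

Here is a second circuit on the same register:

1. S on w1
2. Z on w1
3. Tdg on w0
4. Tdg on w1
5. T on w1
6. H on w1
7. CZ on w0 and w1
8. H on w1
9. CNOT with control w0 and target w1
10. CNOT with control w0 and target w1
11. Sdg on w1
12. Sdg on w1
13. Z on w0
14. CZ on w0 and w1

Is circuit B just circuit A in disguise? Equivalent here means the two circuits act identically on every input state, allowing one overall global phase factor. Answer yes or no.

Yes: on every input state the two circuits agree up to one overall phase factor.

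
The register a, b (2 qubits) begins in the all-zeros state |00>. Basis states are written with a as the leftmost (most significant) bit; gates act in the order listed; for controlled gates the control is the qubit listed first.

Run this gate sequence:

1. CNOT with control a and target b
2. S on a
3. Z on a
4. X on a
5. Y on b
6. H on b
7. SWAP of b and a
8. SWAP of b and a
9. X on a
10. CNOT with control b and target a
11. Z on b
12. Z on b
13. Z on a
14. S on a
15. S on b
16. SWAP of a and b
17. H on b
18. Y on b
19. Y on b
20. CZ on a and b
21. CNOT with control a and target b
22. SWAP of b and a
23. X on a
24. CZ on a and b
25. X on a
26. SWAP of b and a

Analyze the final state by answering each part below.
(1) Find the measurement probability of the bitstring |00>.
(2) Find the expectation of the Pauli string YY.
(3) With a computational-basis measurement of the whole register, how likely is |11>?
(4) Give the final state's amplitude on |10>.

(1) The probability of measuring |00> is 1/4.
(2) The expectation value of YY is 1.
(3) A full measurement returns |11> with probability 1/4.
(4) The amplitude on |10> is I/2.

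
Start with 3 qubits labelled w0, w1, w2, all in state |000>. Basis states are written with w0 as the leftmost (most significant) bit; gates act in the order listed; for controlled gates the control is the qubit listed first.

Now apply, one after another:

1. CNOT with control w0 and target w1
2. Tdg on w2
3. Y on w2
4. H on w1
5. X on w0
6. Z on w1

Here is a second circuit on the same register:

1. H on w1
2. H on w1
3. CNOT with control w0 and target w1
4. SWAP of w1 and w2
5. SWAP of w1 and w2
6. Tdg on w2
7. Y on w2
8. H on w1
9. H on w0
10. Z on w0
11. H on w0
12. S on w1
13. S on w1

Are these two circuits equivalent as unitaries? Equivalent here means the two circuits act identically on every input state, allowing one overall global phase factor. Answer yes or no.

Yes: on every input state the two circuits agree up to one overall phase factor.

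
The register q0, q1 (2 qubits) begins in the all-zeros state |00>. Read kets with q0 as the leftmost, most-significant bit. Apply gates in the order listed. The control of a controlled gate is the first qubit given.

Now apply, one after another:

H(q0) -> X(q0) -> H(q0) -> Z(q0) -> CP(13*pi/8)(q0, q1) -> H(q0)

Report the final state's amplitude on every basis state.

After the circuit, the state carries amplitude sqrt(2)/2 on |00>, 0 on |01>, sqrt(2)/2 on |10>, 0 on |11>. Key observation: gates 1-4 undo each other exactly, leaving only the rest of the circuit to track.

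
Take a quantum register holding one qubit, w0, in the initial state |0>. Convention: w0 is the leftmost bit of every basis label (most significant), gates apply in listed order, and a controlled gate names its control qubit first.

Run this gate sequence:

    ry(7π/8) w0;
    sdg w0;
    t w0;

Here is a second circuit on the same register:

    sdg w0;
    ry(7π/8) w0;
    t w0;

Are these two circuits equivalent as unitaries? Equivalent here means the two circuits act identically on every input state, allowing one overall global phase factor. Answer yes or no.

No: there is an input state on which the two circuits produce genuinely different outputs (not merely differing by a phase).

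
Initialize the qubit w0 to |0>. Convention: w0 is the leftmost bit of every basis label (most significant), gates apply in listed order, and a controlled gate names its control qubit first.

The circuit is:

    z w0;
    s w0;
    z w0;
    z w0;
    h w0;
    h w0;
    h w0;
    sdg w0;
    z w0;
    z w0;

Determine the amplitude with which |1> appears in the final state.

|1> carries amplitude -sqrt(2)*I/2 in the final state. Key observation: gates 6-7 undo each other exactly, leaving only the rest of the circuit to track.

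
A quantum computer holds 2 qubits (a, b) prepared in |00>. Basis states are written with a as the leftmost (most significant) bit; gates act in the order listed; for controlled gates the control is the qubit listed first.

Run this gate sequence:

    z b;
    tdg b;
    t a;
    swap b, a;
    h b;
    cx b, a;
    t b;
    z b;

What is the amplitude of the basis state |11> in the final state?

|11> carries amplitude -sqrt(2)*exp(I*pi/4)/2 in the final state.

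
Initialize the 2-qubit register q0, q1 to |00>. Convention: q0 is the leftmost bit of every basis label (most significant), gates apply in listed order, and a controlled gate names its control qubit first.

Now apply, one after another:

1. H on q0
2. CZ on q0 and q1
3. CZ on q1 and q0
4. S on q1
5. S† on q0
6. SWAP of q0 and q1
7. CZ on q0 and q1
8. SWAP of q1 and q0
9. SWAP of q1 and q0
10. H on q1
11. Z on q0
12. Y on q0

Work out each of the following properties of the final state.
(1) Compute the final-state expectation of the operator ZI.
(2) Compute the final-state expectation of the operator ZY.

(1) In the final state, ZI has expectation -1.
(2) The expectation value of ZY is -1.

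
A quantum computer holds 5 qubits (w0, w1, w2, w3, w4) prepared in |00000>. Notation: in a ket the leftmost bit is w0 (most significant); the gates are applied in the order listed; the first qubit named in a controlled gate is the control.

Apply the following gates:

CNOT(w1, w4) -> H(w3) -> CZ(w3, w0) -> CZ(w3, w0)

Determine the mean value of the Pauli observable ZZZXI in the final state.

The expectation value of ZZZXI is 1. Key observation: steps 3-4 multiply out to the identity, so the circuit reduces to the remaining gates.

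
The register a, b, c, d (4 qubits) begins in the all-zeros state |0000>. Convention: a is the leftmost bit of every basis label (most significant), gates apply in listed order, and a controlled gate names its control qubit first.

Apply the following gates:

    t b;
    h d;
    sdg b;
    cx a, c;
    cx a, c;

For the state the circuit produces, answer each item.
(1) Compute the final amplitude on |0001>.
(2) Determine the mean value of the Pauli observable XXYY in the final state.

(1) |0001> carries amplitude sqrt(2)/2 in the final state. Key observation: gates 4-5 undo each other exactly, leaving only the rest of the circuit to track.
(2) The expectation value of XXYY is 0.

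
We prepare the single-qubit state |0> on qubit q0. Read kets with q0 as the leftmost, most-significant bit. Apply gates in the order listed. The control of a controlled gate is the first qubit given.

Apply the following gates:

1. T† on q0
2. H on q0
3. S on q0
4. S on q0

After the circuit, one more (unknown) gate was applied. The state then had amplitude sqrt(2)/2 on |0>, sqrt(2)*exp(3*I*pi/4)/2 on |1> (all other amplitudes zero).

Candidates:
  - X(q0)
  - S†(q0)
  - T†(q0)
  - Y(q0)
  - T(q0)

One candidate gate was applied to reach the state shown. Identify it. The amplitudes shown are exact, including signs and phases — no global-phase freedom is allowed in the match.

The applied gate was T†(q0).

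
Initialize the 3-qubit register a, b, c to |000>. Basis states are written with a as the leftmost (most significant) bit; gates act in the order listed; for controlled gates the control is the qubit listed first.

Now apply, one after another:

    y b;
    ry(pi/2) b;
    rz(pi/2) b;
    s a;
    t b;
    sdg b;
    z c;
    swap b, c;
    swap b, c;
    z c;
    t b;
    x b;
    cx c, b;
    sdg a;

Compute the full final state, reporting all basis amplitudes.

The final amplitudes are sqrt(2)*exp(3*I*pi/4)/2 on |000>, -sqrt(2)*exp(I*pi/4)/2 on |010>, and 0 on every other basis state.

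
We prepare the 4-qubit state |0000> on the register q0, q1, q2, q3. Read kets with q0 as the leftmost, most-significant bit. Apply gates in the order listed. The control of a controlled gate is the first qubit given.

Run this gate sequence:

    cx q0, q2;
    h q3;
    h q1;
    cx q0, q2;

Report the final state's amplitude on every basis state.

The final amplitudes are 1/2 on |0000>, 1/2 on |0001>, 1/2 on |0100>, 1/2 on |0101>, and 0 on every other basis state.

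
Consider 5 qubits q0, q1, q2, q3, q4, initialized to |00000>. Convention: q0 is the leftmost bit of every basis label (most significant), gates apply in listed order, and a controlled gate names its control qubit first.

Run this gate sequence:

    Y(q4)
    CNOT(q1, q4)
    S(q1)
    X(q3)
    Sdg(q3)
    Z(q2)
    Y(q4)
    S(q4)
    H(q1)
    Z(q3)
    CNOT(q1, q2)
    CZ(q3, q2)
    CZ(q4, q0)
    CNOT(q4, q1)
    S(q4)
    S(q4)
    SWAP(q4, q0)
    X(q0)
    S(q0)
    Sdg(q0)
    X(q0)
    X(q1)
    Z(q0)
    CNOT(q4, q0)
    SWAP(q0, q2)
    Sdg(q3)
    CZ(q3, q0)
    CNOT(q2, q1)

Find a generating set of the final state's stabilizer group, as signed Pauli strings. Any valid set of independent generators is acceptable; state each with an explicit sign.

The stabilizer group can be generated by +XXIII, -ZZIII, +IIZII, -IIIZI, +IIIIZ, among other valid generating sets.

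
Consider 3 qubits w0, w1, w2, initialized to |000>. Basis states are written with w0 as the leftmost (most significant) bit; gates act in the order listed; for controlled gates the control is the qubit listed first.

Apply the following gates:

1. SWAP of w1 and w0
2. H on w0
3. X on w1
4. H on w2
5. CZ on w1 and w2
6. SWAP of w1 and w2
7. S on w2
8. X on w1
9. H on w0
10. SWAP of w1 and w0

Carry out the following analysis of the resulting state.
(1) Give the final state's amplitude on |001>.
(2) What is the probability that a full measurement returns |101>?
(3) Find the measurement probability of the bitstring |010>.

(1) |001> carries amplitude -sqrt(2)*I/2 in the final state.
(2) Outcome |101> occurs with probability 1/2.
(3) Outcome |010> occurs with probability 0.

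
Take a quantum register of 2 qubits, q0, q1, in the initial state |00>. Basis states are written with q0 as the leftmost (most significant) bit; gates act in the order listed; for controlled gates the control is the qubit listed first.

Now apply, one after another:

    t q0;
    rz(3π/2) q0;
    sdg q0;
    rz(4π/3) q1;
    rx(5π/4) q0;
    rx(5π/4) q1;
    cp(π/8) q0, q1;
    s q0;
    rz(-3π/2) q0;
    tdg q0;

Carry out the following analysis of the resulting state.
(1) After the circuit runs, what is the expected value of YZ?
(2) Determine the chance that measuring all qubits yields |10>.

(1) In the final state, YZ has expectation -1/4 + sqrt(2)/8 + sqrt(sqrt(2) + 2)/8 + sqrt(2)*sqrt(sqrt(2) + 2)/8.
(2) A full measurement returns |10> with probability 1/8.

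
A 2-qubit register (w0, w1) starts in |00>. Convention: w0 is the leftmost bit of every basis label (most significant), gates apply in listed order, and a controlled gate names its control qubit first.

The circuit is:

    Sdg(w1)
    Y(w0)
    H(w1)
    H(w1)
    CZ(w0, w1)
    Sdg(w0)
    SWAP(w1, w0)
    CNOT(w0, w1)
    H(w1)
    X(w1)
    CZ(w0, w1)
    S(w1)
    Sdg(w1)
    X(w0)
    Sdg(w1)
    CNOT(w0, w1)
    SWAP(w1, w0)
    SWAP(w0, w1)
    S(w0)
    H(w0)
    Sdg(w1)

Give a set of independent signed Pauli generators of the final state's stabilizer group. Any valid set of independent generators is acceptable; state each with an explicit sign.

The final state is stabilized by the group generated by -XI, -IX; other independent generating sets are equally valid.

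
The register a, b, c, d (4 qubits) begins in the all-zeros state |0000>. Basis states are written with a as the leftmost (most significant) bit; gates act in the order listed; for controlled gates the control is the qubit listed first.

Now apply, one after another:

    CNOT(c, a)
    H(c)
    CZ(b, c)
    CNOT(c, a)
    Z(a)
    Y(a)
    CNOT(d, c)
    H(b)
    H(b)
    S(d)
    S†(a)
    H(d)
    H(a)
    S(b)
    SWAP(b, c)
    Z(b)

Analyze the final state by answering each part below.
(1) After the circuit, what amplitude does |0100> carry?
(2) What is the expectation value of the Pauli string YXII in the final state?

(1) |0100> carries amplitude -sqrt(2)*I/4 in the final state.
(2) In the final state, YXII has expectation -1.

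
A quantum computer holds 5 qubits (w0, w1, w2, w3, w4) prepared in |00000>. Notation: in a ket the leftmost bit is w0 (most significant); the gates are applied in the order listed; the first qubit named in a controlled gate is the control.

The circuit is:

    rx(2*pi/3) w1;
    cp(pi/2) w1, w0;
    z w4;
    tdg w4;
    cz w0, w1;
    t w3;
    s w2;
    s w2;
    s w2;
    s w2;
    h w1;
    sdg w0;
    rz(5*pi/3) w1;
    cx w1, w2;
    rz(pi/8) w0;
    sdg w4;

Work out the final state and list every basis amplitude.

The resulting statevector has amplitude (-sqrt(2) + sqrt(6)*I)*exp(5*I*pi/48)/4 on |00000>, (-sqrt(6) + sqrt(2)*I)*exp(13*I*pi/48)/4 on |01100>, and 0 on every other basis state. Key observation: gates 7-10 undo each other exactly, leaving only the rest of the circuit to track.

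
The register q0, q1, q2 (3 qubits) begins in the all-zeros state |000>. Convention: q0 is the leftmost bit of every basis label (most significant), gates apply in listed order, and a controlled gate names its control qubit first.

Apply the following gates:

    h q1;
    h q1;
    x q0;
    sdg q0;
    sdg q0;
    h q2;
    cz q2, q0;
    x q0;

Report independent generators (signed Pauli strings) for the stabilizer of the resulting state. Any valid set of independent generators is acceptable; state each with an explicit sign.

One valid set of independent stabilizer generators is -IIX, +ZII, +IZI (any independent generating set of the same group is equally correct).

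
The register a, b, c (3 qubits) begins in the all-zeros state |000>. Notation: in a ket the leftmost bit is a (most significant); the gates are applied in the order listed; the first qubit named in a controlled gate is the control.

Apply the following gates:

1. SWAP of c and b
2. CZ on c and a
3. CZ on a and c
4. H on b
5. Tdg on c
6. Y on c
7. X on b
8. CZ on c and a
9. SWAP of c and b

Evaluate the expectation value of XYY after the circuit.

In the final state, XYY has expectation 0.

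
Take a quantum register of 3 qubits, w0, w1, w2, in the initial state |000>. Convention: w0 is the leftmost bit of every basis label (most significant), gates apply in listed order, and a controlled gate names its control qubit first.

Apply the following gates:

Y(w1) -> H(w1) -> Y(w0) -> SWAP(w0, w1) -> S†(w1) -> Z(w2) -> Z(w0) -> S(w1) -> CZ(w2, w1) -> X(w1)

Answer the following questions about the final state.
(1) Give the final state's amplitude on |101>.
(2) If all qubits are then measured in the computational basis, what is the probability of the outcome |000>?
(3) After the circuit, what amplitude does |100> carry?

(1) |101> carries amplitude 0 in the final state.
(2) Outcome |000> occurs with probability 1/2.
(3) The final state's coefficient on |100> equals -sqrt(2)/2.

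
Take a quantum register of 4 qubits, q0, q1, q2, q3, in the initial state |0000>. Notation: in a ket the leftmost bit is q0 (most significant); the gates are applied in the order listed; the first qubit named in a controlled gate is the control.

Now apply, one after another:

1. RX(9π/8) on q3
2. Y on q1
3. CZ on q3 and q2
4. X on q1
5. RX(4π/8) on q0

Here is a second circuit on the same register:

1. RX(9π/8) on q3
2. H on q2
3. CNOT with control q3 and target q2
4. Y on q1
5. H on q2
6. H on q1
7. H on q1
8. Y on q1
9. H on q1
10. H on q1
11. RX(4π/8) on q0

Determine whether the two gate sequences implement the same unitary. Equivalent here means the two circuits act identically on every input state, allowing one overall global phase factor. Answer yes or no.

No — the two circuits implement different unitaries, even allowing a global phase.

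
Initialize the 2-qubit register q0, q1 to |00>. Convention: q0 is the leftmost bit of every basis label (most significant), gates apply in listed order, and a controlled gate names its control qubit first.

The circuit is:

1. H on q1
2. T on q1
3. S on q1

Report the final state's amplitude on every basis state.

The resulting statevector has amplitude sqrt(2)/2 on |00>, sqrt(2)*exp(3*I*pi/4)/2 on |01>, 0 on |10>, 0 on |11>.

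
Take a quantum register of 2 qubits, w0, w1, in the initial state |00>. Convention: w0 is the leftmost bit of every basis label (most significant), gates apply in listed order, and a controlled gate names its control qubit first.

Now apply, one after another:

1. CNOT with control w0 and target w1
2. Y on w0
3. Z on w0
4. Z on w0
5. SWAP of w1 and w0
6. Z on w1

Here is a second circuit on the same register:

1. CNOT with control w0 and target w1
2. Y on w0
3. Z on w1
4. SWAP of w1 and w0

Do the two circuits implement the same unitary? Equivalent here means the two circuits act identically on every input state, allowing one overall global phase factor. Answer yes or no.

No — the two circuits implement different unitaries, even allowing a global phase.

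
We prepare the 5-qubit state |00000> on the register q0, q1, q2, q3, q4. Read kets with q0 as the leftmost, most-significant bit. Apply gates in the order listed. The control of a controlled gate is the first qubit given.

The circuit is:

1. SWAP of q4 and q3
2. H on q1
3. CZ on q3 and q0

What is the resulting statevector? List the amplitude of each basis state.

The resulting statevector has amplitude sqrt(2)/2 on |00000>, sqrt(2)/2 on |01000>, and 0 on every other basis state.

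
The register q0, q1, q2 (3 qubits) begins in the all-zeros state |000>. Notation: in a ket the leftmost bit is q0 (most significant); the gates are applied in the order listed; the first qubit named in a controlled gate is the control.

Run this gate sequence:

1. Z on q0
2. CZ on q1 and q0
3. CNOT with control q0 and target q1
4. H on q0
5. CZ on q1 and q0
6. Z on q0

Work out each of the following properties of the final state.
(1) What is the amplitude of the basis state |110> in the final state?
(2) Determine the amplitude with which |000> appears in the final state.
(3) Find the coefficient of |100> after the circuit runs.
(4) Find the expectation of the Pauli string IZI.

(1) The final state's coefficient on |110> equals 0.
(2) The final state's coefficient on |000> equals sqrt(2)/2.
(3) The final state's coefficient on |100> equals -sqrt(2)/2.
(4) In the final state, IZI has expectation 1.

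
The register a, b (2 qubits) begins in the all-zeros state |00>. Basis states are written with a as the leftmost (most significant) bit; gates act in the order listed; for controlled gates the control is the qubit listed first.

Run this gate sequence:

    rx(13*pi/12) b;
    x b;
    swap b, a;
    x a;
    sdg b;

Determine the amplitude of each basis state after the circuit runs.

The final amplitudes are -sqrt(sqrt(2) + 2)/4 + sqrt(6 - 3*sqrt(2))/4 on |00>, 0 on |01>, -I*sqrt(3*sqrt(2) + 6)/4 - I*sqrt(2 - sqrt(2))/4 on |10>, 0 on |11>.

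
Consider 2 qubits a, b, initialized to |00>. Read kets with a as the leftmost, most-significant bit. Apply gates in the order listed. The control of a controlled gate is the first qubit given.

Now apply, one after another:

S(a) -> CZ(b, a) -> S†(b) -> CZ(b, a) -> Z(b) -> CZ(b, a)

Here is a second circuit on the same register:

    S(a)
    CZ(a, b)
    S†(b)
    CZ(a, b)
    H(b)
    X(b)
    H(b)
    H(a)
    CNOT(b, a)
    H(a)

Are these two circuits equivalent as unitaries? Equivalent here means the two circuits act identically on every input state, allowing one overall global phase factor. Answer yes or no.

Yes — the two circuits implement the same unitary up to a global phase.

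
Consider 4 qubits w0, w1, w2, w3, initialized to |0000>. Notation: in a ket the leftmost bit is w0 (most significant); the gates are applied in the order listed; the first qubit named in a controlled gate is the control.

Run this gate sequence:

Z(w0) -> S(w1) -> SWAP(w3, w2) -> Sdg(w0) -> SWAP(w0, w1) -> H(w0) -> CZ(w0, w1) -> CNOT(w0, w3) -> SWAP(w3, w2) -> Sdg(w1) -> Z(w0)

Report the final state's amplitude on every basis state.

The final amplitudes are sqrt(2)/2 on |0000>, -sqrt(2)/2 on |1010>, and 0 on every other basis state.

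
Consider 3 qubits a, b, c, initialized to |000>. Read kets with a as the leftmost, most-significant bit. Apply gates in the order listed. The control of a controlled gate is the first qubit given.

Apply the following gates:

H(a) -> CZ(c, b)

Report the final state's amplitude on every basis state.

The resulting statevector has amplitude sqrt(2)/2 on |000>, sqrt(2)/2 on |100>, and 0 on every other basis state.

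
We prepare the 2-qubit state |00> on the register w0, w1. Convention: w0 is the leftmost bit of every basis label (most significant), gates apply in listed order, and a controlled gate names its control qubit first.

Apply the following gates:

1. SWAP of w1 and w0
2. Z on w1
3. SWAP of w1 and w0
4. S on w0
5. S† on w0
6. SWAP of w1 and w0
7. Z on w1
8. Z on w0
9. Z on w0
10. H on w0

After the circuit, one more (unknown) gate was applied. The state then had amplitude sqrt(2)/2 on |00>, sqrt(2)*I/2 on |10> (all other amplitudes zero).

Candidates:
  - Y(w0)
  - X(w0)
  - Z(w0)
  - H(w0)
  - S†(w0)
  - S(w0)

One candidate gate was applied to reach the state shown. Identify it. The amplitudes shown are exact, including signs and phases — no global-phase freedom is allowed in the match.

The unique candidate consistent with the amplitudes is S(w0).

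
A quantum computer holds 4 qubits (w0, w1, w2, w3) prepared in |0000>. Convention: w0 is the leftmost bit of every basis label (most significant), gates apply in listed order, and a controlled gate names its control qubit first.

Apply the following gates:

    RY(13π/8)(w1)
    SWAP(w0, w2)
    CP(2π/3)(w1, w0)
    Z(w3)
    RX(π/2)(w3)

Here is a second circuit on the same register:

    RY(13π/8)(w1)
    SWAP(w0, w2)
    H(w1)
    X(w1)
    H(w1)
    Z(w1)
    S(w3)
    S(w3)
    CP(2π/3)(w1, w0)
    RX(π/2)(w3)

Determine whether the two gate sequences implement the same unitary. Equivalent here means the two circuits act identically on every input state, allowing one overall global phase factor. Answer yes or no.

Yes — the two circuits implement the same unitary up to a global phase.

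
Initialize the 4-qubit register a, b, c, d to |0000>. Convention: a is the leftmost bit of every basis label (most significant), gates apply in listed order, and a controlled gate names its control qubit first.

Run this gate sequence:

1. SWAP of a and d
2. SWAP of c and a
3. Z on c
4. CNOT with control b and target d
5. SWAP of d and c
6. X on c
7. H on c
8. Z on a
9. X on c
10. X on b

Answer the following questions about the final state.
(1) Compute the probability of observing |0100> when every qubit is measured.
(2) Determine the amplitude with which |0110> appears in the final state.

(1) The probability of measuring |0100> is 1/2.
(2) The amplitude on |0110> is sqrt(2)/2.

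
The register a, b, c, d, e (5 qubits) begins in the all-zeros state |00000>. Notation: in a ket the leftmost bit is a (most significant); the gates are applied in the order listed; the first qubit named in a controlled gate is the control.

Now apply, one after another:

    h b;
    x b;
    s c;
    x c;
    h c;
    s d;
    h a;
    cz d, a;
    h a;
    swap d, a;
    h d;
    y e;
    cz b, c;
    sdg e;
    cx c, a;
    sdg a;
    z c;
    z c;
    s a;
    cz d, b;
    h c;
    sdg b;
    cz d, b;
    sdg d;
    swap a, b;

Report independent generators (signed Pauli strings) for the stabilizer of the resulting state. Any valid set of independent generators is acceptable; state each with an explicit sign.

One valid set of independent stabilizer generators is -YZIII, -ZXZII, +IZXII, -IIIYI, -IIIIZ (any independent generating set of the same group is equally correct).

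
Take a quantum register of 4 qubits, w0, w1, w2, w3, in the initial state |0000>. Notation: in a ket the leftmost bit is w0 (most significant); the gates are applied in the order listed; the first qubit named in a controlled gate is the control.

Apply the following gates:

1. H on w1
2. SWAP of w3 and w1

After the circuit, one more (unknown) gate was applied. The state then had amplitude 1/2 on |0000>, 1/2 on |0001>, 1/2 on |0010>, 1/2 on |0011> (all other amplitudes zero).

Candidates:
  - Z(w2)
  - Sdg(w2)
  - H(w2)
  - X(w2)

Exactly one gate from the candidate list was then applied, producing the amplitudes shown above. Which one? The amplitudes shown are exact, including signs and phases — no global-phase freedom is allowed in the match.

The unique candidate consistent with the amplitudes is H(w2).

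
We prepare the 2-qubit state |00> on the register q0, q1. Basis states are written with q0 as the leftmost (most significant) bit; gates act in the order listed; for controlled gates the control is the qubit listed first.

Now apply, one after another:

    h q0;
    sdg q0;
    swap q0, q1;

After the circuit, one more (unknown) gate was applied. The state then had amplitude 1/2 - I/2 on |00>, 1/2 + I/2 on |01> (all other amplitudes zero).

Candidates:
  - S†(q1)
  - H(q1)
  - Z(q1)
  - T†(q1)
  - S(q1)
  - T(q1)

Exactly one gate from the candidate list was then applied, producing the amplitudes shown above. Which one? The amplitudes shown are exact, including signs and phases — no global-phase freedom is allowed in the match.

The unique candidate consistent with the amplitudes is H(q1).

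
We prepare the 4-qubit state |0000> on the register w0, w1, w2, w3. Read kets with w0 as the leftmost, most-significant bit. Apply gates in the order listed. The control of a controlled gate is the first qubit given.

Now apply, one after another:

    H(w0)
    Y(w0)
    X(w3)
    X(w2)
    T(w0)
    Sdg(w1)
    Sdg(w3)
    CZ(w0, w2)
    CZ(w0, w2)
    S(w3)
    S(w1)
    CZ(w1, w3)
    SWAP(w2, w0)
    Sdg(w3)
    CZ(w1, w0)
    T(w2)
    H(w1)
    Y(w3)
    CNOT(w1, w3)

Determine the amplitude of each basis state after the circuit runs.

The final amplitudes are I/2 on |1000>, 1/2 on |1010>, I/2 on |1101>, 1/2 on |1111>, and 0 on every other basis state. Key observation: the block from step 6 through step 11 cancels to the identity and can be dropped.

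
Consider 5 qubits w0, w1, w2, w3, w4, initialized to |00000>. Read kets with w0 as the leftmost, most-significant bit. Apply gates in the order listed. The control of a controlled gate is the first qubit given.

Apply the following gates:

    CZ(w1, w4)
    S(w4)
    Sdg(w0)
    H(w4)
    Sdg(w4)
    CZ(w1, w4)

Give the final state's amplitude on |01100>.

The amplitude on |01100> is 0.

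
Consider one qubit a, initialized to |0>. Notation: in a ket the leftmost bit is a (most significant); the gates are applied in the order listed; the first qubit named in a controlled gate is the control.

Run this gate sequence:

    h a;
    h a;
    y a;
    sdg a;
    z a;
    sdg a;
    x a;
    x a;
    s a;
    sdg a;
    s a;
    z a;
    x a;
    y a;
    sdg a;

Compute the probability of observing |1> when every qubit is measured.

A full measurement returns |1> with probability 1.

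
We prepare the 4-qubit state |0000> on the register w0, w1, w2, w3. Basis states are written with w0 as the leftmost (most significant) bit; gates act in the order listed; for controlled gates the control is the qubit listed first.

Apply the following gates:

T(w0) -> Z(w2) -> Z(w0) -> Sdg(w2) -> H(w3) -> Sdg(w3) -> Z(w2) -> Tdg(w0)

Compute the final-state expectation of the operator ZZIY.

The expectation value of ZZIY is -1.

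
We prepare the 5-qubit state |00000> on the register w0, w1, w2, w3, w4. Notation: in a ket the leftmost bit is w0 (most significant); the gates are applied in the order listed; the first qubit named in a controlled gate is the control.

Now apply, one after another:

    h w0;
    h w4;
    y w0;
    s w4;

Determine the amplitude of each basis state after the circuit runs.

The resulting statevector has amplitude -I/2 on |00000>, 1/2 on |00001>, I/2 on |10000>, -1/2 on |10001>, and 0 on every other basis state.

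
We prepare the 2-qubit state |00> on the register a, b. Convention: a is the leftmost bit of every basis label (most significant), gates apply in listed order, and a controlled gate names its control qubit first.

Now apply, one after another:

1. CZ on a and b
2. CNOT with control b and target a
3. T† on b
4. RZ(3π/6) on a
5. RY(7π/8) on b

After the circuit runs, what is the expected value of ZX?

The expectation value of ZX is sqrt(2 - sqrt(2))/2.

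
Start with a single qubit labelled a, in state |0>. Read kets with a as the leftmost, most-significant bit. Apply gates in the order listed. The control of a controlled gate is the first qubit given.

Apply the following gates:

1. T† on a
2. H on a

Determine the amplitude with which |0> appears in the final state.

The amplitude on |0> is sqrt(2)/2.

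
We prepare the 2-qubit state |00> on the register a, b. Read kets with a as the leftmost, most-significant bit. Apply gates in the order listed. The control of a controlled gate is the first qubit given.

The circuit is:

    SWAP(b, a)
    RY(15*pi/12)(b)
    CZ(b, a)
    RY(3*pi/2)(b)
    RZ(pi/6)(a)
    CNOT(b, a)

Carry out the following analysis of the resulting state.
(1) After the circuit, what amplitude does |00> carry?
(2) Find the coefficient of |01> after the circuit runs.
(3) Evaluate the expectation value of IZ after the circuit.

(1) The final state's coefficient on |00> equals sqrt(2)*(-sqrt(2 - sqrt(2)) + sqrt(sqrt(2) + 2))*exp(11*I*pi/12)/4.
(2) The final state's coefficient on |01> equals 0.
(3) The observable IZ averages to -sqrt(2)/2.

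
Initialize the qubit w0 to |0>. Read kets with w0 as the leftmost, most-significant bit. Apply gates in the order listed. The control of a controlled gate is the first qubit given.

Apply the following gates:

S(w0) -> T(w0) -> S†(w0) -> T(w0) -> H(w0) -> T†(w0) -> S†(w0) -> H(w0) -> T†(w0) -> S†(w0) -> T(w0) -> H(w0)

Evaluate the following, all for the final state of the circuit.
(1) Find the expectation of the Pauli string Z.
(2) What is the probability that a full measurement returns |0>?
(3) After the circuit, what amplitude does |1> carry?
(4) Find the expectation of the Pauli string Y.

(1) The expectation value of Z is sqrt(2)/2.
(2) The probability of measuring |0> is sqrt(2)/4 + 1/2.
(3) The amplitude on |1> is sqrt(2)*(1 - exp(I*pi/4) + exp(3*I*pi/4) + I)/4.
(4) The expectation value of Y is 0.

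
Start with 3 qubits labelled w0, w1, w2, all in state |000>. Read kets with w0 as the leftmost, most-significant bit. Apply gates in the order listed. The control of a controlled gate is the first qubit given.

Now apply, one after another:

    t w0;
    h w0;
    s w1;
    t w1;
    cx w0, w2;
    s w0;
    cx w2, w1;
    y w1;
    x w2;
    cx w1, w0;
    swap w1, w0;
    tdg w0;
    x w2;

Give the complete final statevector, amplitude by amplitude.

After the circuit, the state carries amplitude sqrt(2)/2 on |011>, sqrt(2)*exp(I*pi/4)/2 on |110>, and 0 on every other basis state.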